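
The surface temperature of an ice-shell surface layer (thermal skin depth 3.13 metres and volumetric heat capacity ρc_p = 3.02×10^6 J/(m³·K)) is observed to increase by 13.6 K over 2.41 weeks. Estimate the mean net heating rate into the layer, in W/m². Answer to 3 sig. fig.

Areal heat capacity C = ρc_p × D = 3.02×10^6 × 3.13 = 9.45×10^6 J/(m²·K).
Required heat per unit area: Q = C ΔT = 9.45×10^6 × 13.6 = 1.29×10^8 J/m².
Flux F = Q / Δt = 1.29×10^8 / 1.46×10^6 s = 88.2 W/m².

88.2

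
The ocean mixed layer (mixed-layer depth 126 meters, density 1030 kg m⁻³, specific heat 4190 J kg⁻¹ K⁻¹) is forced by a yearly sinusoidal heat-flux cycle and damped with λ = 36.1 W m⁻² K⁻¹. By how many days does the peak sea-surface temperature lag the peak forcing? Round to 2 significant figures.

73 days

Areal heat capacity C = ρ c_p D = 1030 × 4190 × 126 = 5.44×10^8 J m⁻² K⁻¹.
ω = 2π / 3.15×10^7 s = 1.99×10^-7 s⁻¹.
Phase lag φ = arctan(Cω/λ) = arctan(108/36.1) = 1.25 rad.
Time lag = φ / ω = 1.25 / 1.99×10^-7 = 6.27×10^6 s = 72.6 days.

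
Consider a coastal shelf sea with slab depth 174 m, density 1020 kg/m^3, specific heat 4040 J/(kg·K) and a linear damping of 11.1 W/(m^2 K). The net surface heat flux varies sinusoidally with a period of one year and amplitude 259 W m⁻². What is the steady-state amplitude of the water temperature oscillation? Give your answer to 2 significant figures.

Areal heat capacity C = ρ c_p D = 1020 × 4040 × 174 = 7.17×10^8 J/(m^2 K).
Angular frequency ω = 2π / T = 2π / 3.15×10^7 s = 1.99×10^-7 s⁻¹.
√((Cω)² + λ²) = √((143)² + 11.1²) = 143 W/(m²·K).
Amplitude A = F₀ / √((Cω)²+λ²) = 259 / 143 = 1.81 K.

1.8 K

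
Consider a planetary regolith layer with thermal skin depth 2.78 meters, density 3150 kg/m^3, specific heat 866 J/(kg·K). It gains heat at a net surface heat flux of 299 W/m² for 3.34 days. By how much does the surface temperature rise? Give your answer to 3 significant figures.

11.4 K

Areal heat capacity C = ρ c_p D = 3150 × 866 × 2.78 = 7.58×10^6 J/(m^2 K).
Net heat input Q = F Δt = 299 × (3.34 days × 86400 s/day) = 8.63×10^7 J/m².
ΔT = Q / C = 8.63×10^7 / 7.58×10^6 = 11.4 K.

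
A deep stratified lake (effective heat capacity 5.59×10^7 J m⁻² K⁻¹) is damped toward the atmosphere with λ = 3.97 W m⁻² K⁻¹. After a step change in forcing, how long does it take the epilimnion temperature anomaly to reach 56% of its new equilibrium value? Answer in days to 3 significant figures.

134 days

Areal heat capacity C = 5.59×10^7 J m⁻² K⁻¹ (given).
τ = C / λ = 5.59×10^7 / 3.97 = 1.41×10^7 s.
Fraction reached: 1 − e^(−t/τ) = 0.56 ⇒ t = −τ ln(1 − 0.56) = τ × 0.821.
t = 1.16×10^7 s = 134 days.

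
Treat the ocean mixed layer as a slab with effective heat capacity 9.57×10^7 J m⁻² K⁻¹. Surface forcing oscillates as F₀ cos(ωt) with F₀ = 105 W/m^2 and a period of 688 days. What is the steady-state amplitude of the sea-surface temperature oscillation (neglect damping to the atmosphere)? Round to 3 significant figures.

10.4 K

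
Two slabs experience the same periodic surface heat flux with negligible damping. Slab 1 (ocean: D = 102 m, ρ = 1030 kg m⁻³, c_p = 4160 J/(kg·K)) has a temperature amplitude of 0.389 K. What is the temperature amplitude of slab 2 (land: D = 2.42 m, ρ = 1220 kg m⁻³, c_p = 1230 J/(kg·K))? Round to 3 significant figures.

46.8 K

C_ocean = 4.37×10^8 J/(m²·K); C_land = 3.63×10^6 J/(m²·K).
A ∝ 1/C ⇒ A_land = A_ocean × C_ocean/C_land = 0.389 × 120 = 46.8 K.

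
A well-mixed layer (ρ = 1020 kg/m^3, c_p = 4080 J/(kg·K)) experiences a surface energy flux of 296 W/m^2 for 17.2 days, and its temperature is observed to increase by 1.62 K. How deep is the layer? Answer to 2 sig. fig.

65 m

Heat input Q = F Δt = 296 × 1.49×10^6 s = 4.40×10^8 J/m².
Required areal heat capacity C = Q / ΔT = 2.72×10^8 J/(m²·K).
Depth D = C / (ρ c_p) = 2.72×10^8 / (1020 × 4080) = 65.2 m.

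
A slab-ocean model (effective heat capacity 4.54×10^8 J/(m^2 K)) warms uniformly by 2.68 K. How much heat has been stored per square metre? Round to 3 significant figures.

1.22×10^9

Areal heat capacity C = 4.54×10^8 J/(m^2 K) (given).
ΔQ = C ΔT = 4.54×10^8 × 2.68 = 1.22×10^9 J/m².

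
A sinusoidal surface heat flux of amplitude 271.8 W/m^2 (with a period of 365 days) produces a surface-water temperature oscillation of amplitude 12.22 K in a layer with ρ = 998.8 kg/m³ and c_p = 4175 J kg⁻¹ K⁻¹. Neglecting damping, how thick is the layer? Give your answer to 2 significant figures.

27 m

ω = 2π / 3.15×10^7 s = 1.99×10^-7 s⁻¹.
Required C = F₀ / (A ω) = 271.8 / (12.22 × 1.99×10^-7) = 1.12×10^8 J/(m²·K).
D = C / (ρ c_p) = 1.12×10^8 / (998.8 × 4175) = 26.8 m.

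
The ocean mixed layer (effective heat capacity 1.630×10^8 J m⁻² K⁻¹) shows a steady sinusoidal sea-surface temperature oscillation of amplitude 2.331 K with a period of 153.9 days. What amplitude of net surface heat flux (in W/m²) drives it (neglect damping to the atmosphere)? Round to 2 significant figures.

180

Areal heat capacity C = 1.630×10^8 J m⁻² K⁻¹ (given).
ω = 2π / 1.33×10^7 s = 4.73×10^-7 s⁻¹.
Cω = 1.63×10^8 × 4.73×10^-7 = 77.0 W/(m²·K).
F₀ = A × Cω = 2.331 × 77.0 = 180 W/m².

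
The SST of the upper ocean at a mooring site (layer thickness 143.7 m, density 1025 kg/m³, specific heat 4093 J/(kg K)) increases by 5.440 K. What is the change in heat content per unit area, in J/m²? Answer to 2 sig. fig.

Areal heat capacity C = ρ c_p D = 1025 × 4093 × 143.7 = 6.03×10^8 J/(m²·K).
ΔQ = C ΔT = 6.03×10^8 × 5.440 = 3.28×10^9 J/m².

3.3×10^9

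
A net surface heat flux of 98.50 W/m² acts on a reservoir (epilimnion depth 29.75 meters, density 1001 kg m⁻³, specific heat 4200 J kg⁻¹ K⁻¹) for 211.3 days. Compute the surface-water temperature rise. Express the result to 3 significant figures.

14.4 K

Areal heat capacity C = ρ c_p D = 1001 × 4200 × 29.75 = 1.25×10^8 J/(m²·K).
Net heat input Q = F Δt = 98.50 × (211.3 days × 86400 s/day) = 1.80×10^9 J/m².
ΔT = Q / C = 1.80×10^9 / 1.25×10^8 = 14.4 K.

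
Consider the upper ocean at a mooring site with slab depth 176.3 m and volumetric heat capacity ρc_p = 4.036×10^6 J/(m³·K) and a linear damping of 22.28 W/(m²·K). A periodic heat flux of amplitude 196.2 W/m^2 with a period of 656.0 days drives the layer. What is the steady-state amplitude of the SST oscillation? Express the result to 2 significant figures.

2.4 K

Areal heat capacity C = ρc_p × D = 4.036×10^6 × 176.3 = 7.12×10^8 J m⁻² K⁻¹.
Angular frequency ω = 2π / T = 2π / 5.67×10^7 s = 1.11×10^-7 s⁻¹.
√((Cω)² + λ²) = √((78.9)² + 22.28²) = 82.0 W/(m²·K).
Amplitude A = F₀ / √((Cω)²+λ²) = 196.2 / 82.0 = 2.39 K.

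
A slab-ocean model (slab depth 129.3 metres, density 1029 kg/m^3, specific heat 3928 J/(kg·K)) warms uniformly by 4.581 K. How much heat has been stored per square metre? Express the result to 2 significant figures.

2.4×10^9

Areal heat capacity C = ρ c_p D = 1029 × 3928 × 129.3 = 5.23×10^8 J/(m^2 K).
ΔQ = C ΔT = 5.23×10^8 × 4.581 = 2.39×10^9 J/m².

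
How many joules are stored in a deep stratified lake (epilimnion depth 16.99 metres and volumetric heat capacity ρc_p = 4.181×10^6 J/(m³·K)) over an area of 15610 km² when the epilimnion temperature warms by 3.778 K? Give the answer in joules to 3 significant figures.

4.19×10^18 J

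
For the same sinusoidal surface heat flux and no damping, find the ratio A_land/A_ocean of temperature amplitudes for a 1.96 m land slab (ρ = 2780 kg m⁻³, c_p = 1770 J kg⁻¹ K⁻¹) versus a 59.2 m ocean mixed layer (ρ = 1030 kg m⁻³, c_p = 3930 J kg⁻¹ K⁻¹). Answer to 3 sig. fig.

24.8

C_ocean = 1030 × 3930 × 59.2 = 2.40×10^8 J/(m²·K).
C_land = 2780 × 1770 × 1.96 = 9.64×10^6 J/(m²·K).
Undamped amplitude ∝ 1/C, so A_land/A_ocean = C_ocean/C_land = 24.8.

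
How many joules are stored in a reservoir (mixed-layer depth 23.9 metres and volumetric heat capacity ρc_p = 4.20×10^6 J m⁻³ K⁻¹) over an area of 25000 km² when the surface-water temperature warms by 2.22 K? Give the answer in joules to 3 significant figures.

5.57×10^18 J

Areal heat capacity C = ρc_p × D = 4.20×10^6 × 23.9 = 1.00×10^8 J/(m²·K).
Heat per unit area: q = C ΔT = 1.00×10^8 × 2.22 = 2.23×10^8 J/m².
Total heat: Q = q × A = 2.23×10^8 × (25000 × 10⁶ m²) = 5.57×10^18 J.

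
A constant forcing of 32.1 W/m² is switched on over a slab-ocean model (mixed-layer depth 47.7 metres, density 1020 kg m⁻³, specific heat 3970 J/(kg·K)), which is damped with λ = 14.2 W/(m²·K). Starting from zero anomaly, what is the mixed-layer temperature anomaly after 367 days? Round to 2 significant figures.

Areal heat capacity C = ρ c_p D = 1020 × 3970 × 47.7 = 1.93×10^8 J/(m²·K).
τ = C / λ = 1.93×10^8 / 14.2 = 1.36×10^7 s.
Equilibrium anomaly ΔT_eq = F / λ = 32.1 / 14.2 = 2.26 K.
t = 367 days = 3.17×10^7 s, so t/τ = 2.33.
ΔT(t) = ΔT_eq (1 − e^(−t/τ)) = 2.26 × (1 − e^−2.33) = 2.04 K.

2.0 K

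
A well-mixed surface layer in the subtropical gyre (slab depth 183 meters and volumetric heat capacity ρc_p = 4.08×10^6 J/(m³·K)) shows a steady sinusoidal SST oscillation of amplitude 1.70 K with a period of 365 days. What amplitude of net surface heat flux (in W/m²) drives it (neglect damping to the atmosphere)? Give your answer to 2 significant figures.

250

Areal heat capacity C = ρc_p × D = 4.08×10^6 × 183 = 7.47×10^8 J/(m^2 K).
ω = 2π / 3.15×10^7 s = 1.99×10^-7 s⁻¹.
Cω = 7.47×10^8 × 1.99×10^-7 = 149 W/(m²·K).
F₀ = A × Cω = 1.70 × 149 = 253 W/m².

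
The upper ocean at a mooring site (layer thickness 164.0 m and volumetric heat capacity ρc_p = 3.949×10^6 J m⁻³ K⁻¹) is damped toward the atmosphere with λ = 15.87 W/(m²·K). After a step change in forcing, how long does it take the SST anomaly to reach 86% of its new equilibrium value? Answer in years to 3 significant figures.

Areal heat capacity C = ρc_p × D = 3.949×10^6 × 164.0 = 6.48×10^8 J/(m²·K).
τ = C / λ = 6.48×10^8 / 15.87 = 4.08×10^7 s.
Fraction reached: 1 − e^(−t/τ) = 0.86 ⇒ t = −τ ln(1 − 0.86) = τ × 1.97.
t = 8.02×10^7 s = 2.54 years.

2.54 years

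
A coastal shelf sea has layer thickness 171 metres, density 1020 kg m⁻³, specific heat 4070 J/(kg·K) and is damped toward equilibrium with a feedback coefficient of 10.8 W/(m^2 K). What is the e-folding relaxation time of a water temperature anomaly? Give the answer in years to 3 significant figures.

Areal heat capacity C = ρ c_p D = 1020 × 4070 × 171 = 7.10×10^8 J/(m²·K).
Relaxation time τ = C / λ = 7.10×10^8 / 10.8 = 6.57×10^7 s.
In years: 6.57×10^7 s / (3.156×10^7 s/year) = 2.08 years.

2.08 years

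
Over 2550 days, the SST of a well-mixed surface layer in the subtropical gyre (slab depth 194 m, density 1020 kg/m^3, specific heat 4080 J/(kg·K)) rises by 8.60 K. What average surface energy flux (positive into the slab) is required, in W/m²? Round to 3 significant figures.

31.5

Areal heat capacity C = ρ c_p D = 1020 × 4080 × 194 = 8.07×10^8 J/(m²·K).
Required heat per unit area: Q = C ΔT = 8.07×10^8 × 8.60 = 6.94×10^9 J/m².
Flux F = Q / Δt = 6.94×10^9 / 2.20×10^8 s = 31.5 W/m².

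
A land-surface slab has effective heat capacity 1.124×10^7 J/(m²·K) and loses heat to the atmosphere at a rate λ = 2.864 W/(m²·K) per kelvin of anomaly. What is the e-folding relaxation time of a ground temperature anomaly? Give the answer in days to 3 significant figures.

45.4 days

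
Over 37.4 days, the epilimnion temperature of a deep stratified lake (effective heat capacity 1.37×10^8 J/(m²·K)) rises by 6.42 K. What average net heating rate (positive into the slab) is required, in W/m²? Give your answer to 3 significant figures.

Areal heat capacity C = 1.37×10^8 J/(m²·K) (given).
Required heat per unit area: Q = C ΔT = 1.37×10^8 × 6.42 = 8.80×10^8 J/m².
Flux F = Q / Δt = 8.80×10^8 / 3.23×10^6 s = 272 W/m².

272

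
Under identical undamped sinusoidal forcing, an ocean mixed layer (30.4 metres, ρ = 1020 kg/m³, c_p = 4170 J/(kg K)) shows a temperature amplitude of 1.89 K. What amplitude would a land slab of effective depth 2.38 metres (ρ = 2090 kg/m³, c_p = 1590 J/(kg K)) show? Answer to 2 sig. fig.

C_ocean = 1.29×10^8 J/(m²·K); C_land = 7.91×10^6 J/(m²·K).
A ∝ 1/C ⇒ A_land = A_ocean × C_ocean/C_land = 1.89 × 16.3 = 30.9 K.

31 K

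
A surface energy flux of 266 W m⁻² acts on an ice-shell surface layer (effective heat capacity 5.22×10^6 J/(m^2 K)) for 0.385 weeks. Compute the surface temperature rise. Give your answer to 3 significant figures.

Areal heat capacity C = 5.22×10^6 J/(m^2 K) (given).
Net heat input Q = F Δt = 266 × (0.385 weeks × 6.048×10^5 s/week) = 6.19×10^7 J/m².
ΔT = Q / C = 6.19×10^7 / 5.22×10^6 = 11.9 K.

11.9 K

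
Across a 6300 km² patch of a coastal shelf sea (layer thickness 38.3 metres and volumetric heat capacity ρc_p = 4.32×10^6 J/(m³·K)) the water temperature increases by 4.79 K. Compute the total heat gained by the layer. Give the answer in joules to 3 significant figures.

4.99×10^18 J

Areal heat capacity C = ρc_p × D = 4.32×10^6 × 38.3 = 1.65×10^8 J/(m²·K).
Heat per unit area: q = C ΔT = 1.65×10^8 × 4.79 = 7.93×10^8 J/m².
Total heat: Q = q × A = 7.93×10^8 × (6300 × 10⁶ m²) = 4.99×10^18 J.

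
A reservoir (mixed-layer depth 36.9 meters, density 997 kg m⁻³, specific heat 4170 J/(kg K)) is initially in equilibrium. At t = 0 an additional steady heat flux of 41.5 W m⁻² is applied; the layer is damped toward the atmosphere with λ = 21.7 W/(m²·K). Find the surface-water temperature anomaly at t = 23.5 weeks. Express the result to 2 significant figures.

1.7 K

Areal heat capacity C = ρ c_p D = 997 × 4170 × 36.9 = 1.53×10^8 J m⁻² K⁻¹.
τ = C / λ = 1.53×10^8 / 21.7 = 7.07×10^6 s.
Equilibrium anomaly ΔT_eq = F / λ = 41.5 / 21.7 = 1.91 K.
t = 23.5 weeks = 1.42×10^7 s, so t/τ = 2.01.
ΔT(t) = ΔT_eq (1 − e^(−t/τ)) = 1.91 × (1 − e^−2.01) = 1.66 K.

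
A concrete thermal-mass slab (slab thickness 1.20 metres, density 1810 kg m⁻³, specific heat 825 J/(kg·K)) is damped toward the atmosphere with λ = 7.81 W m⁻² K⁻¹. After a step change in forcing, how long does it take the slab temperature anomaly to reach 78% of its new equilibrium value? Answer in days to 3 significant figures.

Areal heat capacity C = ρ c_p D = 1810 × 825 × 1.20 = 1.79×10^6 J m⁻² K⁻¹.
τ = C / λ = 1.79×10^6 / 7.81 = 2.29×10^5 s.
Fraction reached: 1 − e^(−t/τ) = 0.78 ⇒ t = −τ ln(1 − 0.78) = τ × 1.51.
t = 3.47×10^5 s = 4.02 days.

4.02 days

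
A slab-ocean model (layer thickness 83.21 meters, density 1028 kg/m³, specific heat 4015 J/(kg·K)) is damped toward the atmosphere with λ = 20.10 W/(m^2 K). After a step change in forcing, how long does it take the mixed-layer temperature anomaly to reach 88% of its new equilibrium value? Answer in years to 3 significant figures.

Areal heat capacity C = ρ c_p D = 1028 × 4015 × 83.21 = 3.43×10^8 J m⁻² K⁻¹.
τ = C / λ = 3.43×10^8 / 20.10 = 1.71×10^7 s.
Fraction reached: 1 − e^(−t/τ) = 0.88 ⇒ t = −τ ln(1 − 0.88) = τ × 2.12.
t = 3.62×10^7 s = 1.15 years.

1.15 years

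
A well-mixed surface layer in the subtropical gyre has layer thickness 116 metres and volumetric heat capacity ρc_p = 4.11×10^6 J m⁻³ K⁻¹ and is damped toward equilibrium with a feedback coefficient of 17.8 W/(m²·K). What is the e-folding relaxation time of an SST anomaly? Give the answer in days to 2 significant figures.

Areal heat capacity C = ρc_p × D = 4.11×10^6 × 116 = 4.77×10^8 J/(m^2 K).
Relaxation time τ = C / λ = 4.77×10^8 / 17.8 = 2.68×10^7 s.
In days: 2.68×10^7 s / (86400 s/day) = 310 days.

310 days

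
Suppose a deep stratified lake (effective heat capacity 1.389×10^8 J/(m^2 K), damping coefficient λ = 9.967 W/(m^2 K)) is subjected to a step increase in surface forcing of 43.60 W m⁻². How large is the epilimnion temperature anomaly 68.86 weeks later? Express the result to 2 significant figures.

Areal heat capacity C = 1.389×10^8 J/(m^2 K) (given).
τ = C / λ = 1.39×10^8 / 9.967 = 1.39×10^7 s.
Equilibrium anomaly ΔT_eq = F / λ = 43.60 / 9.967 = 4.37 K.
t = 68.86 weeks = 4.16×10^7 s, so t/τ = 2.99.
ΔT(t) = ΔT_eq (1 − e^(−t/τ)) = 4.37 × (1 − e^−2.99) = 4.15 K.

4.2 K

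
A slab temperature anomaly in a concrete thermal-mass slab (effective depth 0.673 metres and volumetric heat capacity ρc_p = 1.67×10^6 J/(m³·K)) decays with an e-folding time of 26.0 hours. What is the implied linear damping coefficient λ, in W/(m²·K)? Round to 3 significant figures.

Areal heat capacity C = ρc_p × D = 1.67×10^6 × 0.673 = 1.12×10^6 J/(m²·K).
τ = 26.0 hours = 93600 s.
λ = C / τ = 1.12×10^6 / 93600 = 12.0 W/(m²·K).

12.0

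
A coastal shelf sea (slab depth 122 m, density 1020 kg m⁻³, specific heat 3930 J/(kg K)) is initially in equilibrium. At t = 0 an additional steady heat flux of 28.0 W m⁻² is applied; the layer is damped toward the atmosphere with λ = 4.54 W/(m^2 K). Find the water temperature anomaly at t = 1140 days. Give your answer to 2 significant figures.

3.7 K

Areal heat capacity C = ρ c_p D = 1020 × 3930 × 122 = 4.89×10^8 J m⁻² K⁻¹.
τ = C / λ = 4.89×10^8 / 4.54 = 1.08×10^8 s.
Equilibrium anomaly ΔT_eq = F / λ = 28.0 / 4.54 = 6.17 K.
t = 1140 days = 9.85×10^7 s, so t/τ = 0.914.
ΔT(t) = ΔT_eq (1 − e^(−t/τ)) = 6.17 × (1 − e^−0.914) = 3.70 K.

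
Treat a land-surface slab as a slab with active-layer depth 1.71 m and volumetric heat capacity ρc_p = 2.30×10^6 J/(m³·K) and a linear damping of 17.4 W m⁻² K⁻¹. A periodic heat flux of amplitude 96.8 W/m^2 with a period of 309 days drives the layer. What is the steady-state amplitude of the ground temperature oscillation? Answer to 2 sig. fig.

5.6 K

Areal heat capacity C = ρc_p × D = 2.30×10^6 × 1.71 = 3.93×10^6 J/(m^2 K).
Angular frequency ω = 2π / T = 2π / 2.67×10^7 s = 2.35×10^-7 s⁻¹.
√((Cω)² + λ²) = √((0.926)² + 17.4²) = 17.4 W/(m²·K).
Amplitude A = F₀ / √((Cω)²+λ²) = 96.8 / 17.4 = 5.56 K.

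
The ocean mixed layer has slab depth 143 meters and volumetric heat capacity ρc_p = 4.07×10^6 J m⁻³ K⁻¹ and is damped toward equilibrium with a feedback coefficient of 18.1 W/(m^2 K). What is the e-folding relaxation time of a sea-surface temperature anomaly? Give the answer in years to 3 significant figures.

1.02 years

Areal heat capacity C = ρc_p × D = 4.07×10^6 × 143 = 5.82×10^8 J/(m^2 K).
Relaxation time τ = C / λ = 5.82×10^8 / 18.1 = 3.22×10^7 s.
In years: 3.22×10^7 s / (3.156×10^7 s/year) = 1.02 years.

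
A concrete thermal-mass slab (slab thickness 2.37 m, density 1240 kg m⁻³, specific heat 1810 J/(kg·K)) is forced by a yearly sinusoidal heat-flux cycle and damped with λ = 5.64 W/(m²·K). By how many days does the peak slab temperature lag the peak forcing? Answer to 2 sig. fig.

Areal heat capacity C = ρ c_p D = 1240 × 1810 × 2.37 = 5.32×10^6 J/(m²·K).
ω = 2π / 3.15×10^7 s = 1.99×10^-7 s⁻¹.
Phase lag φ = arctan(Cω/λ) = arctan(1.06/5.64) = 0.186 rad.
Time lag = φ / ω = 0.186 / 1.99×10^-7 = 9.32×10^5 s = 10.8 days.

11 days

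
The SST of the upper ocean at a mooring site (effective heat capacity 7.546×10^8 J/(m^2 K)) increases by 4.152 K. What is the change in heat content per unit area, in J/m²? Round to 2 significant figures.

3.1×10^9

Areal heat capacity C = 7.546×10^8 J/(m^2 K) (given).
ΔQ = C ΔT = 7.55×10^8 × 4.152 = 3.13×10^9 J/m².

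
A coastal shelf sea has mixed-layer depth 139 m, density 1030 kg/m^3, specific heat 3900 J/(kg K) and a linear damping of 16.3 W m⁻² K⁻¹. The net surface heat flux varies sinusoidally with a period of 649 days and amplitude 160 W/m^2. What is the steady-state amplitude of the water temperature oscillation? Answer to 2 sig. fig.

2.5 K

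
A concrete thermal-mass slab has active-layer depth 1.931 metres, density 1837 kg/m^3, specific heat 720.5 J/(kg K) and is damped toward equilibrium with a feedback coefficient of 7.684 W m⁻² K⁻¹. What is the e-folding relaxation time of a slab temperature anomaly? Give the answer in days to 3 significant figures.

3.85 days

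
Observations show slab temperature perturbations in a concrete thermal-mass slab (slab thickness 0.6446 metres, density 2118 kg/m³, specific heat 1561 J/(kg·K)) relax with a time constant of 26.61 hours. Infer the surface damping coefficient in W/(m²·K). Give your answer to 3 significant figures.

22.2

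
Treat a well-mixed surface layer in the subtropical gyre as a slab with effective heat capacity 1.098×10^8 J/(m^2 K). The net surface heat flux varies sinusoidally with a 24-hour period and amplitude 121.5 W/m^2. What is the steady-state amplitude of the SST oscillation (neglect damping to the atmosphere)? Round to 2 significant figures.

Areal heat capacity C = 1.098×10^8 J/(m^2 K) (given).
Angular frequency ω = 2π / T = 2π / 86400 s = 7.27×10^-5 s⁻¹.
Cω = 1.10×10^8 × 7.27×10^-5 = 7980 W/(m²·K).
Amplitude A = F₀ / (Cω) = 121.5 / 7980 = 0.0152 K.

0.015 K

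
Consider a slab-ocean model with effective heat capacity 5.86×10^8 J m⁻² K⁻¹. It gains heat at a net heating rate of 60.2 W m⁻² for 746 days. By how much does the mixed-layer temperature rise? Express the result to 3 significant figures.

6.62 K

Areal heat capacity C = 5.86×10^8 J m⁻² K⁻¹ (given).
Net heat input Q = F Δt = 60.2 × (746 days × 86400 s/day) = 3.88×10^9 J/m².
ΔT = Q / C = 3.88×10^9 / 5.86×10^8 = 6.62 K.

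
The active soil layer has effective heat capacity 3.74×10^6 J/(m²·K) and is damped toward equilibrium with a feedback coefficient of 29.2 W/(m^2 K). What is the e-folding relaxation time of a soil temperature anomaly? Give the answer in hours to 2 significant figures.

36 hours

Areal heat capacity C = 3.74×10^6 J/(m²·K) (given).
Relaxation time τ = C / λ = 3.74×10^6 / 29.2 = 1.28×10^5 s.
In hours: 1.28×10^5 s / (3600 s/hour) = 35.6 hours.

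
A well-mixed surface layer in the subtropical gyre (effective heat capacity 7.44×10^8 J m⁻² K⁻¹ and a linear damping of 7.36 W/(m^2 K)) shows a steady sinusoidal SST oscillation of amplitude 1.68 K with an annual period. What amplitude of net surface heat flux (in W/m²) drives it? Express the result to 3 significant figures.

Areal heat capacity C = 7.44×10^8 J m⁻² K⁻¹ (given).
ω = 2π / 3.15×10^7 s = 1.99×10^-7 s⁻¹.
√((Cω)² + λ²) = √((148)² + 7.36²) = 148 W/(m²·K).
F₀ = A × √((Cω)²+λ²) = 1.68 × 148 = 249 W/m².

249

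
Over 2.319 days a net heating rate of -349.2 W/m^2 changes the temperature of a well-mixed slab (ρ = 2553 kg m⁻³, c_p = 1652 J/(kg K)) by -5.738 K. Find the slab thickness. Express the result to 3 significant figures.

2.89 m

Heat input Q = F Δt = -349.2 × 2.00×10^5 s = -7.00×10^7 J/m².
Required areal heat capacity C = Q / ΔT = 1.22×10^7 J/(m²·K).
Depth D = C / (ρ c_p) = 1.22×10^7 / (2553 × 1652) = 2.89 m.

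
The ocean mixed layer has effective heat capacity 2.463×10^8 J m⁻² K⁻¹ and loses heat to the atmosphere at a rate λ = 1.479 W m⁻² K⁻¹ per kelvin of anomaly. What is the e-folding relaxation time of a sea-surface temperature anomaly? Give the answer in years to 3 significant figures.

5.28 years

Areal heat capacity C = 2.463×10^8 J m⁻² K⁻¹ (given).
Relaxation time τ = C / λ = 2.46×10^8 / 1.479 = 1.67×10^8 s.
In years: 1.67×10^8 s / (3.156×10^7 s/year) = 5.28 years.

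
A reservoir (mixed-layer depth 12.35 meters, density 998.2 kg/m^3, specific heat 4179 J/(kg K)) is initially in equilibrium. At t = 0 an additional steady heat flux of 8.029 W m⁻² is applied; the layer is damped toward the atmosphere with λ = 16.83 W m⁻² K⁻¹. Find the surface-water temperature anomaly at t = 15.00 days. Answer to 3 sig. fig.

0.165 K

Areal heat capacity C = ρ c_p D = 998.2 × 4179 × 12.35 = 5.15×10^7 J m⁻² K⁻¹.
τ = C / λ = 5.15×10^7 / 16.83 = 3.06×10^6 s.
Equilibrium anomaly ΔT_eq = F / λ = 8.029 / 16.83 = 0.477 K.
t = 15.00 days = 1.30×10^6 s, so t/τ = 0.423.
ΔT(t) = ΔT_eq (1 − e^(−t/τ)) = 0.477 × (1 − e^−0.423) = 0.165 K.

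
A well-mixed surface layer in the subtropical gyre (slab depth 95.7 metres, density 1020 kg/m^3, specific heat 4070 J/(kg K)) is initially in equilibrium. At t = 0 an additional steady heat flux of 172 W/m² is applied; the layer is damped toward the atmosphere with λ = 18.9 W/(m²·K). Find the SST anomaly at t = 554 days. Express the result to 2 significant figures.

8.2 K

Areal heat capacity C = ρ c_p D = 1020 × 4070 × 95.7 = 3.97×10^8 J/(m^2 K).
τ = C / λ = 3.97×10^8 / 18.9 = 2.10×10^7 s.
Equilibrium anomaly ΔT_eq = F / λ = 172 / 18.9 = 9.10 K.
t = 554 days = 4.79×10^7 s, so t/τ = 2.28.
ΔT(t) = ΔT_eq (1 − e^(−t/τ)) = 9.10 × (1 − e^−2.28) = 8.17 K.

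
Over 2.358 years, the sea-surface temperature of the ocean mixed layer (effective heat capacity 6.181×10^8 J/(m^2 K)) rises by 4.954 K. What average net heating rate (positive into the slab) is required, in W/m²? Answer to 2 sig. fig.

Areal heat capacity C = 6.181×10^8 J/(m^2 K) (given).
Required heat per unit area: Q = C ΔT = 6.18×10^8 × 4.954 = 3.06×10^9 J/m².
Flux F = Q / Δt = 3.06×10^9 / 7.44×10^7 s = 41.1 W/m².

41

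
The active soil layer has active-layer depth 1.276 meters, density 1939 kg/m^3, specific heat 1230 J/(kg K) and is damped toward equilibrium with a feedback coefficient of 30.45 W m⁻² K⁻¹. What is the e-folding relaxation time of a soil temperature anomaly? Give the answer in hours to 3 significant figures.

27.8 hours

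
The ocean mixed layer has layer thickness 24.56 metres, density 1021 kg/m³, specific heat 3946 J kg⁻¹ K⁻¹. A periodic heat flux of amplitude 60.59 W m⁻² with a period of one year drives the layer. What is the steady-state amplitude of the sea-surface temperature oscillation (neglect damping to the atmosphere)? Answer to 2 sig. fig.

Areal heat capacity C = ρ c_p D = 1021 × 3946 × 24.56 = 9.89×10^7 J/(m²·K).
Angular frequency ω = 2π / T = 2π / 3.15×10^7 s = 1.99×10^-7 s⁻¹.
Cω = 9.89×10^7 × 1.99×10^-7 = 19.7 W/(m²·K).
Amplitude A = F₀ / (Cω) = 60.59 / 19.7 = 3.07 K.

3.1 K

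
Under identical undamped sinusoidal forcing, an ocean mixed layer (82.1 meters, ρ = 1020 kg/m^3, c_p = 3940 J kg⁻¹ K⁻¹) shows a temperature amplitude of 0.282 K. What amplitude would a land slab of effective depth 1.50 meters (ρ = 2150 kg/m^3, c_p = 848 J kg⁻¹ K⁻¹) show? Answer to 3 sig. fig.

C_ocean = 3.30×10^8 J/(m²·K); C_land = 2.73×10^6 J/(m²·K).
A ∝ 1/C ⇒ A_land = A_ocean × C_ocean/C_land = 0.282 × 121 = 34.0 K.

34.0 K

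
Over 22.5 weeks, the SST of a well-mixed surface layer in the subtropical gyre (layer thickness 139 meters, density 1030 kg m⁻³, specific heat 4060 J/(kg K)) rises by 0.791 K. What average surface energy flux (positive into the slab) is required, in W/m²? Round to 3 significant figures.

33.8

Areal heat capacity C = ρ c_p D = 1030 × 4060 × 139 = 5.81×10^8 J/(m²·K).
Required heat per unit area: Q = C ΔT = 5.81×10^8 × 0.791 = 4.60×10^8 J/m².
Flux F = Q / Δt = 4.60×10^8 / 1.36×10^7 s = 33.8 W/m².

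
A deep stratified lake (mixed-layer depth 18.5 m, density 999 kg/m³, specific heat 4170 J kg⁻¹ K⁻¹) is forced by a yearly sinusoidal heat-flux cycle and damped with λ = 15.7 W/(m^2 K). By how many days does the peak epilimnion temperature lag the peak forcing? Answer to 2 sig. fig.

45 days

Areal heat capacity C = ρ c_p D = 999 × 4170 × 18.5 = 7.71×10^7 J m⁻² K⁻¹.
ω = 2π / 3.15×10^7 s = 1.99×10^-7 s⁻¹.
Phase lag φ = arctan(Cω/λ) = arctan(15.4/15.7) = 0.774 rad.
Time lag = φ / ω = 0.774 / 1.99×10^-7 = 3.89×10^6 s = 45.0 days.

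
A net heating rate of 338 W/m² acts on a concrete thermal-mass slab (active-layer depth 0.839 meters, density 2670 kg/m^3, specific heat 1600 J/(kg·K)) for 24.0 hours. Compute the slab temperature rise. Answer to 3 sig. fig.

8.15 K

Areal heat capacity C = ρ c_p D = 2670 × 1600 × 0.839 = 3.58×10^6 J/(m^2 K).
Net heat input Q = F Δt = 338 × (24.0 hours × 3600 s/hour) = 2.92×10^7 J/m².
ΔT = Q / C = 2.92×10^7 / 3.58×10^6 = 8.15 K.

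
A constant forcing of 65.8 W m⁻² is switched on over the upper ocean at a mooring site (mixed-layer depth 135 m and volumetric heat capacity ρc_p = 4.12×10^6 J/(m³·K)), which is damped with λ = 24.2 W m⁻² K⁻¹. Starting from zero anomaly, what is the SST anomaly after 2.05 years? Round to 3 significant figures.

2.56 K

Areal heat capacity C = ρc_p × D = 4.12×10^6 × 135 = 5.56×10^8 J/(m^2 K).
τ = C / λ = 5.56×10^8 / 24.2 = 2.30×10^7 s.
Equilibrium anomaly ΔT_eq = F / λ = 65.8 / 24.2 = 2.72 K.
t = 2.05 years = 6.47×10^7 s, so t/τ = 2.81.
ΔT(t) = ΔT_eq (1 − e^(−t/τ)) = 2.72 × (1 − e^−2.81) = 2.56 K.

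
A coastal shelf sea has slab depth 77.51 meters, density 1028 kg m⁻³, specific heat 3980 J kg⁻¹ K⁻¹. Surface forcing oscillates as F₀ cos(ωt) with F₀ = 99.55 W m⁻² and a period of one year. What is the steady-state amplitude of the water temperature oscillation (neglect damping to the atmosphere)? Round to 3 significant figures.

1.58 K

Areal heat capacity C = ρ c_p D = 1028 × 3980 × 77.51 = 3.17×10^8 J m⁻² K⁻¹.
Angular frequency ω = 2π / T = 2π / 3.15×10^7 s = 1.99×10^-7 s⁻¹.
Cω = 3.17×10^8 × 1.99×10^-7 = 63.2 W/(m²·K).
Amplitude A = F₀ / (Cω) = 99.55 / 63.2 = 1.58 K.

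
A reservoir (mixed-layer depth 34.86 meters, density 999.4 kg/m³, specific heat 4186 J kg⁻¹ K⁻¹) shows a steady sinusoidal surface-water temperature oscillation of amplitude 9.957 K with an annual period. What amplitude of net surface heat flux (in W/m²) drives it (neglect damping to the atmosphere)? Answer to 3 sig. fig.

Areal heat capacity C = ρ c_p D = 999.4 × 4186 × 34.86 = 1.46×10^8 J m⁻² K⁻¹.
ω = 2π / 3.15×10^7 s = 1.99×10^-7 s⁻¹.
Cω = 1.46×10^8 × 1.99×10^-7 = 29.1 W/(m²·K).
F₀ = A × Cω = 9.957 × 29.1 = 289 W/m².

289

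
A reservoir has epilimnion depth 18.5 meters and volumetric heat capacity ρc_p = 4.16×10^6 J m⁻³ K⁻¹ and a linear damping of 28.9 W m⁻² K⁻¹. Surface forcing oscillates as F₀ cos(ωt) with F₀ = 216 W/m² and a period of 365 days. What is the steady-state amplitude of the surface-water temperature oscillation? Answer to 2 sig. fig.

6.6 K

Areal heat capacity C = ρc_p × D = 4.16×10^6 × 18.5 = 7.70×10^7 J/(m²·K).
Angular frequency ω = 2π / T = 2π / 3.15×10^7 s = 1.99×10^-7 s⁻¹.
√((Cω)² + λ²) = √((15.3)² + 28.9²) = 32.7 W/(m²·K).
Amplitude A = F₀ / √((Cω)²+λ²) = 216 / 32.7 = 6.60 K.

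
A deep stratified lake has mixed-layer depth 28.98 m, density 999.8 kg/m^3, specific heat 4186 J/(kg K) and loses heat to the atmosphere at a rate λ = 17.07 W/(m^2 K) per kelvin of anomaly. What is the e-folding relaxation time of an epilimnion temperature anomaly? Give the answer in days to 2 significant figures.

82 days

Areal heat capacity C = ρ c_p D = 999.8 × 4186 × 28.98 = 1.21×10^8 J/(m^2 K).
Relaxation time τ = C / λ = 1.21×10^8 / 17.07 = 7.11×10^6 s.
In days: 7.11×10^6 s / (86400 s/day) = 82.2 days.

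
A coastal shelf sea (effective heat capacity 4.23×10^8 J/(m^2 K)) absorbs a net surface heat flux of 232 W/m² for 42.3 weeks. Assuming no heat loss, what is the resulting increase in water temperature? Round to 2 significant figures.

Areal heat capacity C = 4.23×10^8 J/(m^2 K) (given).
Net heat input Q = F Δt = 232 × (42.3 weeks × 6.048×10^5 s/week) = 5.94×10^9 J/m².
ΔT = Q / C = 5.94×10^9 / 4.23×10^8 = 14.0 K.

14 K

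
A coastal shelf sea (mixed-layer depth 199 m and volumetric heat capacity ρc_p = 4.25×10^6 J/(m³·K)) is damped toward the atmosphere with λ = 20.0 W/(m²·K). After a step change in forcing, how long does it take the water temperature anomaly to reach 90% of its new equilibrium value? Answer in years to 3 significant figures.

3.09 years

Areal heat capacity C = ρc_p × D = 4.25×10^6 × 199 = 8.46×10^8 J/(m^2 K).
τ = C / λ = 8.46×10^8 / 20.0 = 4.23×10^7 s.
Fraction reached: 1 − e^(−t/τ) = 0.90 ⇒ t = −τ ln(1 − 0.90) = τ × 2.30.
t = 9.74×10^7 s = 3.09 years.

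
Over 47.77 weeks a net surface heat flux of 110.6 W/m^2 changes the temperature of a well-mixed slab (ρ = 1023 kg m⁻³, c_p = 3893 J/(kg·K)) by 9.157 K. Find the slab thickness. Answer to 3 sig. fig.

87.6 m

Heat input Q = F Δt = 110.6 × 2.89×10^7 s = 3.20×10^9 J/m².
Required areal heat capacity C = Q / ΔT = 3.49×10^8 J/(m²·K).
Depth D = C / (ρ c_p) = 3.49×10^8 / (1023 × 3893) = 87.6 m.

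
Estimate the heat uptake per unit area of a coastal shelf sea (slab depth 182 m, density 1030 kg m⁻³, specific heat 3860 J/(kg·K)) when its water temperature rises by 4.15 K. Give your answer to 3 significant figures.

Areal heat capacity C = ρ c_p D = 1030 × 3860 × 182 = 7.24×10^8 J/(m^2 K).
ΔQ = C ΔT = 7.24×10^8 × 4.15 = 3.00×10^9 J/m².

3.00×10^9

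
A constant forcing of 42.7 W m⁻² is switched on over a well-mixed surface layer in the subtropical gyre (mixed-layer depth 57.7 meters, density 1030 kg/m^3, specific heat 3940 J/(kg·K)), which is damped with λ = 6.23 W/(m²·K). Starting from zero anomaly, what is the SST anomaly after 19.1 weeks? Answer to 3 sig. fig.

Areal heat capacity C = ρ c_p D = 1030 × 3940 × 57.7 = 2.34×10^8 J/(m^2 K).
τ = C / λ = 2.34×10^8 / 6.23 = 3.76×10^7 s.
Equilibrium anomaly ΔT_eq = F / λ = 42.7 / 6.23 = 6.85 K.
t = 19.1 weeks = 1.16×10^7 s, so t/τ = 0.307.
ΔT(t) = ΔT_eq (1 − e^(−t/τ)) = 6.85 × (1 − e^−0.307) = 1.81 K.

1.81 K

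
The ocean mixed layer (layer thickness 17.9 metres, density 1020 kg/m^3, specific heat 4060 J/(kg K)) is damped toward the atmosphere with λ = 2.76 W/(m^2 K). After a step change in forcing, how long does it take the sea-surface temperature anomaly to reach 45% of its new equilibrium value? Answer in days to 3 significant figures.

Areal heat capacity C = ρ c_p D = 1020 × 4060 × 17.9 = 7.41×10^7 J/(m²·K).
τ = C / λ = 7.41×10^7 / 2.76 = 2.69×10^7 s.
Fraction reached: 1 − e^(−t/τ) = 0.45 ⇒ t = −τ ln(1 − 0.45) = τ × 0.598.
t = 1.61×10^7 s = 186 days.

186 days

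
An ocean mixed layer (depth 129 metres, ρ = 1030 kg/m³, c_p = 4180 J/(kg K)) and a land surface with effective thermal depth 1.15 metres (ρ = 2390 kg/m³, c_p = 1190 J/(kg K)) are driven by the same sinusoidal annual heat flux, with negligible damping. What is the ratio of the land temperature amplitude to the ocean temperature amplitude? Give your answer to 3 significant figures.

170

C_ocean = 1030 × 4180 × 129 = 5.55×10^8 J/(m²·K).
C_land = 2390 × 1190 × 1.15 = 3.27×10^6 J/(m²·K).
Undamped amplitude ∝ 1/C, so A_land/A_ocean = C_ocean/C_land = 170.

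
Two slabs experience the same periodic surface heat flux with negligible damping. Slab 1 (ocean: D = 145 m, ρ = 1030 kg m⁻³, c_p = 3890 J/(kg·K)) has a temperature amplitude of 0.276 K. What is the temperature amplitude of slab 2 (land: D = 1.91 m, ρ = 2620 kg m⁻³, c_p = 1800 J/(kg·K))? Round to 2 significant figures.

C_ocean = 5.81×10^8 J/(m²·K); C_land = 9.01×10^6 J/(m²·K).
A ∝ 1/C ⇒ A_land = A_ocean × C_ocean/C_land = 0.276 × 64.5 = 17.8 K.

18 K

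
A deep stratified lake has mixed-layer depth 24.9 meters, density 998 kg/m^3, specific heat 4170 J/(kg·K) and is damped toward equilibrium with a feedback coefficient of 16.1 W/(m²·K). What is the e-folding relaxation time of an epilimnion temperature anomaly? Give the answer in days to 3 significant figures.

74.5 days

Areal heat capacity C = ρ c_p D = 998 × 4170 × 24.9 = 1.04×10^8 J/(m^2 K).
Relaxation time τ = C / λ = 1.04×10^8 / 16.1 = 6.44×10^6 s.
In days: 6.44×10^6 s / (86400 s/day) = 74.5 days.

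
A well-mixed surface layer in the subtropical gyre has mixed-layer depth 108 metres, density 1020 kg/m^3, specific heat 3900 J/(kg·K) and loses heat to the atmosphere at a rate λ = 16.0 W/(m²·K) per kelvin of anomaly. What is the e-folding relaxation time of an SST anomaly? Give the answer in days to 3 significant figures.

311 days

Areal heat capacity C = ρ c_p D = 1020 × 3900 × 108 = 4.30×10^8 J m⁻² K⁻¹.
Relaxation time τ = C / λ = 4.30×10^8 / 16.0 = 2.69×10^7 s.
In days: 2.69×10^7 s / (86400 s/day) = 311 days.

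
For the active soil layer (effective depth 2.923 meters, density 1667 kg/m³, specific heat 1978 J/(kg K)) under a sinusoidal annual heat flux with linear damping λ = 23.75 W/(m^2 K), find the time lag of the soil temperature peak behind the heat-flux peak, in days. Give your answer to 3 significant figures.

Areal heat capacity C = ρ c_p D = 1667 × 1978 × 2.923 = 9.64×10^6 J/(m²·K).
ω = 2π / 3.15×10^7 s = 1.99×10^-7 s⁻¹.
Phase lag φ = arctan(Cω/λ) = arctan(1.92/23.75) = 0.0807 rad.
Time lag = φ / ω = 0.0807 / 1.99×10^-7 = 4.05×10^5 s = 4.69 days.

4.69 days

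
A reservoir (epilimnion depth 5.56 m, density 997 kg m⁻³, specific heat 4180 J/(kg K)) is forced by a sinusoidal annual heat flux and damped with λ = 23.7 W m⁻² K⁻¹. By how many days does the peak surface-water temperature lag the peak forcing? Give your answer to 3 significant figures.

Areal heat capacity C = ρ c_p D = 997 × 4180 × 5.56 = 2.32×10^7 J/(m^2 K).
ω = 2π / 3.15×10^7 s = 1.99×10^-7 s⁻¹.
Phase lag φ = arctan(Cω/λ) = arctan(4.62/23.7) = 0.192 rad.
Time lag = φ / ω = 0.192 / 1.99×10^-7 = 9.66×10^5 s = 11.2 days.

11.2 days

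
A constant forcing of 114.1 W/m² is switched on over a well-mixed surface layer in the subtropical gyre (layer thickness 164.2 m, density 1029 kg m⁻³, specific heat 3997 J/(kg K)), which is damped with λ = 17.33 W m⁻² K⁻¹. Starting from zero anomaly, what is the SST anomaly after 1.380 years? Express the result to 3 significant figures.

4.43 K

Areal heat capacity C = ρ c_p D = 1029 × 3997 × 164.2 = 6.75×10^8 J m⁻² K⁻¹.
τ = C / λ = 6.75×10^8 / 17.33 = 3.90×10^7 s.
Equilibrium anomaly ΔT_eq = F / λ = 114.1 / 17.33 = 6.58 K.
t = 1.380 years = 4.35×10^7 s, so t/τ = 1.12.
ΔT(t) = ΔT_eq (1 − e^(−t/τ)) = 6.58 × (1 − e^−1.12) = 4.43 K.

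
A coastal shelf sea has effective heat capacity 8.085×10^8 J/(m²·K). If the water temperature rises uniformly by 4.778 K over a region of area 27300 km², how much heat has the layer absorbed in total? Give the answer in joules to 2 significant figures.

Areal heat capacity C = 8.085×10^8 J/(m²·K) (given).
Heat per unit area: q = C ΔT = 8.08×10^8 × 4.778 = 3.86×10^9 J/m².
Total heat: Q = q × A = 3.86×10^9 × (27300 × 10⁶ m²) = 1.05×10^20 J.

1.1×10^20 J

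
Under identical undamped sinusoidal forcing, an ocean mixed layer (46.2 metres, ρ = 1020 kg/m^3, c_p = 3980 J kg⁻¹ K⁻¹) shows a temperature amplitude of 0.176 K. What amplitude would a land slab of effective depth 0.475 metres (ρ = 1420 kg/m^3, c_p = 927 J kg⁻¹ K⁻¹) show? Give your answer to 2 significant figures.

53 K

C_ocean = 1.88×10^8 J/(m²·K); C_land = 6.25×10^5 J/(m²·K).
A ∝ 1/C ⇒ A_land = A_ocean × C_ocean/C_land = 0.176 × 300 = 52.8 K.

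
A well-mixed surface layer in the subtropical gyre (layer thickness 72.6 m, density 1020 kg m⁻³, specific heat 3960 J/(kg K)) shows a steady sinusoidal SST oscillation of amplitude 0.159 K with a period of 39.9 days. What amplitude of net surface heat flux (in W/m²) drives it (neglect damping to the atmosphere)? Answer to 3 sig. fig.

85.0

Areal heat capacity C = ρ c_p D = 1020 × 3960 × 72.6 = 2.93×10^8 J/(m²·K).
ω = 2π / 3.45×10^6 s = 1.82×10^-6 s⁻¹.
Cω = 2.93×10^8 × 1.82×10^-6 = 534 W/(m²·K).
F₀ = A × Cω = 0.159 × 534 = 85.0 W/m².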